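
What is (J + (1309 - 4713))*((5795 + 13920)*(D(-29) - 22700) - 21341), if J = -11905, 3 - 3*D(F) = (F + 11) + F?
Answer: 6846540851619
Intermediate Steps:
D(F) = -8/3 - 2*F/3 (D(F) = 1 - ((F + 11) + F)/3 = 1 - ((11 + F) + F)/3 = 1 - (11 + 2*F)/3 = 1 + (-11/3 - 2*F/3) = -8/3 - 2*F/3)
(J + (1309 - 4713))*((5795 + 13920)*(D(-29) - 22700) - 21341) = (-11905 + (1309 - 4713))*((5795 + 13920)*((-8/3 - 2/3*(-29)) - 22700) - 21341) = (-11905 - 3404)*(19715*((-8/3 + 58/3) - 22700) - 21341) = -15309*(19715*(50/3 - 22700) - 21341) = -15309*(19715*(-68050/3) - 21341) = -15309*(-1341605750/3 - 21341) = -15309*(-1341669773/3) = 6846540851619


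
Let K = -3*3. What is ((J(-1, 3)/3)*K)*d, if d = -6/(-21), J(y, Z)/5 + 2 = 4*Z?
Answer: -300/7 ≈ -42.857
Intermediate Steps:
J(y, Z) = -10 + 20*Z (J(y, Z) = -10 + 5*(4*Z) = -10 + 20*Z)
K = -9
d = 2/7 (d = -6*(-1/21) = 2/7 ≈ 0.28571)
((J(-1, 3)/3)*K)*d = (((-10 + 20*3)/3)*(-9))*(2/7) = (((-10 + 60)*(1/3))*(-9))*(2/7) = ((50*(1/3))*(-9))*(2/7) = ((50/3)*(-9))*(2/7) = -150*2/7 = -300/7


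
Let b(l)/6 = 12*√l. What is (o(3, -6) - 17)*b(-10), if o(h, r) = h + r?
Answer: -1440*I*√10 ≈ -4553.7*I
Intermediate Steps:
b(l) = 72*√l (b(l) = 6*(12*√l) = 72*√l)
(o(3, -6) - 17)*b(-10) = ((3 - 6) - 17)*(72*√(-10)) = (-3 - 17)*(72*(I*√10)) = -1440*I*√10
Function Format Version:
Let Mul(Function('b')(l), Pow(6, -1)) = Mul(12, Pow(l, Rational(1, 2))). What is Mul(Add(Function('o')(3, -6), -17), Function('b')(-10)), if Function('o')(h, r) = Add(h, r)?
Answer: Mul(-1440, I, Pow(10, Rational(1, 2))) ≈ Mul(-4553.7, I)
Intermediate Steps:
Function('b')(l) = Mul(72, Pow(l, Rational(1, 2))) (Function('b')(l) = Mul(6, Mul(12, Pow(l, Rational(1, 2)))) = Mul(72, Pow(l, Rational(1, 2))))
Mul(Add(Function('o')(3, -6), -17), Function('b')(-10)) = Mul(Add(Add(3, -6), -17), Mul(72, Pow(-10, Rational(1, 2)))) = Mul(Add(-3, -17), Mul(72, Mul(I, Pow(10, Rational(1, 2))))) = Mul(-20, Mul(72, I, Pow(10, Rational(1, 2)))) = Mul(-1440, I, Pow(10, Rational(1, 2)))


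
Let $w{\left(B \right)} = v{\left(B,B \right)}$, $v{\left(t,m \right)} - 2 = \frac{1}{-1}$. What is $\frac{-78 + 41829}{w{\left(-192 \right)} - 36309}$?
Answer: $- \frac{41751}{36308} \approx -1.1499$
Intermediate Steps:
$v{\left(t,m \right)} = 1$ ($v{\left(t,m \right)} = 2 + \frac{1}{-1} = 2 - 1 = 1$)
$w{\left(B \right)} = 1$
$\frac{-78 + 41829}{w{\left(-192 \right)} - 36309} = \frac{-78 + 41829}{1 - 36309} = \frac{41751}{-36308} = 41751 \left(- \frac{1}{36308}\right) = - \frac{41751}{36308}$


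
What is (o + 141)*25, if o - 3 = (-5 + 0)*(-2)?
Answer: 3850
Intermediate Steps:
o = 13 (o = 3 + (-5 + 0)*(-2) = 3 - 5*(-2) = 3 + 10 = 13)
(o + 141)*25 = (13 + 141)*25 = 154*25 = 3850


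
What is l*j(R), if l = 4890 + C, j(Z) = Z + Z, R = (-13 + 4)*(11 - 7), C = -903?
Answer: -287064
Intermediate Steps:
R = -36 (R = -9*4 = -36)
j(Z) = 2*Z
l = 3987 (l = 4890 - 903 = 3987)
l*j(R) = 3987*(2*(-36)) = 3987*(-72) = -287064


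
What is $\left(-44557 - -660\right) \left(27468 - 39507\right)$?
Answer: $528475983$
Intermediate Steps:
$\left(-44557 - -660\right) \left(27468 - 39507\right) = \left(-44557 + 660\right) \left(-12039\right) = \left(-43897\right) \left(-12039\right) = 528475983$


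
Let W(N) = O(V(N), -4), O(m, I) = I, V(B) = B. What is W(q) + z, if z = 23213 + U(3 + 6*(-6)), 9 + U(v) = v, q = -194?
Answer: 23167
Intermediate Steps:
W(N) = -4
U(v) = -9 + v
z = 23171 (z = 23213 + (-9 + (3 + 6*(-6))) = 23213 + (-9 + (3 - 36)) = 23213 + (-9 - 33) = 23213 - 42 = 23171)
W(q) + z = -4 + 23171 = 23167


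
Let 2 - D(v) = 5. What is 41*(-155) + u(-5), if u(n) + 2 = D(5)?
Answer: -6360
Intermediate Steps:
D(v) = -3 (D(v) = 2 - 1*5 = 2 - 5 = -3)
u(n) = -5 (u(n) = -2 - 3 = -5)
41*(-155) + u(-5) = 41*(-155) - 5 = -6355 - 5 = -6360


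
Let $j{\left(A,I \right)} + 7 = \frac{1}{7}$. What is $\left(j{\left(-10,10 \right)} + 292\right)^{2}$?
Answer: $\frac{3984016}{49} \approx 81307.0$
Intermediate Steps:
$j{\left(A,I \right)} = - \frac{48}{7}$ ($j{\left(A,I \right)} = -7 + \frac{1}{7} = - \frac{48}{7}$)
$\left(j{\left(-10,10 \right)} + 292\right)^{2} = \left(- \frac{48}{7} + 292\right)^{2} = \left(\frac{1996}{7}\right)^{2} = \frac{3984016}{49}$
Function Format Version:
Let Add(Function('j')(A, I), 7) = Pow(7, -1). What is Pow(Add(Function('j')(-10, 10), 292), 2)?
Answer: Rational(3984016, 49) ≈ 81307.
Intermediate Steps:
Function('j')(A, I) = Rational(-48, 7) (Function('j')(A, I) = Add(-7, Pow(7, -1)) = Add(-7, Rational(1, 7)) = Rational(-48, 7))
Pow(Add(Function('j')(-10, 10), 292), 2) = Pow(Add(Rational(-48, 7), 292), 2) = Pow(Rational(1996, 7), 2) = Rational(3984016, 49)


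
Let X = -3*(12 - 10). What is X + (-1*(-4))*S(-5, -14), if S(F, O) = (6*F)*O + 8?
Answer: 1706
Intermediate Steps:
X = -6 (X = -3*2 = -6)
S(F, O) = 8 + 6*F*O (S(F, O) = 6*F*O + 8 = 8 + 6*F*O)
X + (-1*(-4))*S(-5, -14) = -6 + (-1*(-4))*(8 + 6*(-5)*(-14)) = -6 + 4*(8 + 420) = -6 + 4*428 = -6 + 1712 = 1706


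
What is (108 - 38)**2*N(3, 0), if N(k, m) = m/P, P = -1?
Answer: 0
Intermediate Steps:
N(k, m) = -m (N(k, m) = m/(-1) = m*(-1) = -m)
(108 - 38)**2*N(3, 0) = (108 - 38)**2*(-1*0) = 70**2*0 = 4900*0 = 0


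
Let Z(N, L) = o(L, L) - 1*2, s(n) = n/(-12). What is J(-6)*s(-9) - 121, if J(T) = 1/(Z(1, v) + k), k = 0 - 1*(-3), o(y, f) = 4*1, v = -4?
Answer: -2417/20 ≈ -120.85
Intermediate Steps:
o(y, f) = 4
s(n) = -n/12 (s(n) = n*(-1/12) = -n/12)
Z(N, L) = 2 (Z(N, L) = 4 - 1*2 = 4 - 2 = 2)
k = 3 (k = 0 + 3 = 3)
J(T) = 1/5 (J(T) = 1/(2 + 3) = 1/5)
J(-6)*s(-9) - 121 = (-1/12*(-9))/5 - 121 = (1/5)*(3/4) - 121 = 3/20 - 121 = -2417/20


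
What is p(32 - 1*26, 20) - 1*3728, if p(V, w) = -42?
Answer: -3770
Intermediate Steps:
p(32 - 1*26, 20) - 1*3728 = -42 - 1*3728 = -42 - 3728 = -3770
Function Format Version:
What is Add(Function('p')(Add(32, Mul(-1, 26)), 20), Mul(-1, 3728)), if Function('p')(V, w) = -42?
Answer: -3770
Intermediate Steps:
Add(Function('p')(Add(32, Mul(-1, 26)), 20), Mul(-1, 3728)) = Add(-42, Mul(-1, 3728)) = Add(-42, -3728) = -3770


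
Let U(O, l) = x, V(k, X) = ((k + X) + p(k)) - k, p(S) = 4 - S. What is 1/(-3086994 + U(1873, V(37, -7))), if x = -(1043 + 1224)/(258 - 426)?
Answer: -168/518612725 ≈ -3.2394e-7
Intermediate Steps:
V(k, X) = 4 + X - k (V(k, X) = ((k + X) + (4 - k)) - k = ((X + k) + (4 - k)) - k = (4 + X) - k = 4 + X - k)
x = 2267/168 (x = -2267/(-168) = -2267*(-1)/168 = -1*(-2267/168) = 2267/168 ≈ 13.494)
U(O, l) = 2267/168
1/(-3086994 + U(1873, V(37, -7))) = 1/(-3086994 + 2267/168) = 1/(-518612725/168) = -168/518612725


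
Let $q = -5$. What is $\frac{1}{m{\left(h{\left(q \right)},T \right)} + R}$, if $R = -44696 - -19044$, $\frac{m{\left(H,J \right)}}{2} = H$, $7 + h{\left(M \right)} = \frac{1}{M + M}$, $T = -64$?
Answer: $- \frac{5}{128331} \approx -3.8962 \cdot 10^{-5}$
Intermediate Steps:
$h{\left(M \right)} = -7 + \frac{1}{2 M}$ ($h{\left(M \right)} = -7 + \frac{1}{M + M} = -7 + \frac{1}{2 M}$)
$m{\left(H,J \right)} = 2 H$
$R = -25652$ ($R = -44696 + 19044 = -25652$)
$\frac{1}{m{\left(h{\left(q \right)},T \right)} + R} = \frac{1}{2 \left(-7 + \frac{1}{2 \left(-5\right)}\right) - 25652} = \frac{1}{2 \left(-7 + \frac{1}{2} \left(- \frac{1}{5}\right)\right) - 25652} = \frac{1}{2 \left(-7 - \frac{1}{10}\right) - 25652} = \frac{1}{2 \left(- \frac{71}{10}\right) - 25652} = \frac{1}{- \frac{71}{5} - 25652} = \frac{1}{- \frac{128331}{5}} = - \frac{5}{128331}$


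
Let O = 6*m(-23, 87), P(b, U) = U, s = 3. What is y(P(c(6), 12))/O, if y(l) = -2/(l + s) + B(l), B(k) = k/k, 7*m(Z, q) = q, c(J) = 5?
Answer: 91/7830 ≈ 0.011622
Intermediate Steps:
m(Z, q) = q/7
B(k) = 1
O = 522/7 (O = 6*((⅐)*87) = 6*(87/7) = 522/7 ≈ 74.571)
y(l) = 1 - 2/(3 + l) (y(l) = -2/(l + 3) + 1 = -2/(3 + l) + 1 = 1 - 2/(3 + l))
y(P(c(6), 12))/O = ((1 + 12)/(3 + 12))/(522/7) = (13/15)*(7/522) = 91/7830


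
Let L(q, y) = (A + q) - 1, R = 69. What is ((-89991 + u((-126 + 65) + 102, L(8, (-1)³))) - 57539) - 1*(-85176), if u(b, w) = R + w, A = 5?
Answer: -62273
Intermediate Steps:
L(q, y) = 4 + q (L(q, y) = (5 + q) - 1 = 4 + q)
u(b, w) = 69 + w
((-89991 + u((-126 + 65) + 102, L(8, (-1)³))) - 57539) - 1*(-85176) = ((-89991 + (69 + (4 + 8))) - 57539) - 1*(-85176) = ((-89991 + (69 + 12)) - 57539) + 85176 = ((-89991 + 81) - 57539) + 85176 = (-89910 - 57539) + 85176 = -147449 + 85176 = -62273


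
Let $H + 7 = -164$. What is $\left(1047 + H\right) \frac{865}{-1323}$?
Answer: $- \frac{252580}{441} \approx -572.74$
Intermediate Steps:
$H = -171$ ($H = -7 - 164 = -171$)
$\left(1047 + H\right) \frac{865}{-1323} = \left(1047 - 171\right) \frac{865}{-1323} = 876 \cdot 865 \left(- \frac{1}{1323}\right) = 876 \left(- \frac{865}{1323}\right) = - \frac{252580}{441}$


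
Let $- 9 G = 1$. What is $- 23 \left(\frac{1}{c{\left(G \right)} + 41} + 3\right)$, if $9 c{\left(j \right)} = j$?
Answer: $- \frac{230943}{3320} \approx -69.561$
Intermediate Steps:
$G = - \frac{1}{9}$ ($G = \left(- \frac{1}{9}\right) 1 = - \frac{1}{9} \approx -0.11111$)
$c{\left(j \right)} = \frac{j}{9}$
$- 23 \left(\frac{1}{c{\left(G \right)} + 41} + 3\right) = - 23 \left(\frac{1}{\frac{1}{9} \left(- \frac{1}{9}\right) + 41} + 3\right) = - 23 \left(\frac{1}{- \frac{1}{81} + 41} + 3\right) = - 23 \left(\frac{1}{\frac{3320}{81}} + 3\right) = - 23 \left(\frac{81}{3320} + 3\right) = \left(-23\right) \frac{10041}{3320} = - \frac{230943}{3320}$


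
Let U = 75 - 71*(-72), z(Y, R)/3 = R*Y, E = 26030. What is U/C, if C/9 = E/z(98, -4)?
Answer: -17836/685 ≈ -26.038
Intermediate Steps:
z(Y, R) = 3*R*Y (z(Y, R) = 3*(R*Y) = 3*R*Y)
C = -39045/196 (C = 9*(26030/((3*(-4)*98))) = 9*(26030/(-1176)) = 9*(26030*(-1/1176)) = 9*(-13015/588) = -39045/196 ≈ -199.21)
U = 5187 (U = 75 + 5112 = 5187)
U/C = 5187/(-39045/196) = 5187*(-196/39045) = -17836/685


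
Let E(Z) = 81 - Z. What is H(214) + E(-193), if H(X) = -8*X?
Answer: -1438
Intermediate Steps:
H(214) + E(-193) = -8*214 + (81 - 1*(-193)) = -1712 + (81 + 193) = -1712 + 274 = -1438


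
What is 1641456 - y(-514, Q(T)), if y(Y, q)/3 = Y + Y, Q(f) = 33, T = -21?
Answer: 1644540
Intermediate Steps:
y(Y, q) = 6*Y (y(Y, q) = 3*(Y + Y) = 3*(2*Y) = 6*Y)
1641456 - y(-514, Q(T)) = 1641456 - 6*(-514) = 1641456 - 1*(-3084) = 1641456 + 3084 = 1644540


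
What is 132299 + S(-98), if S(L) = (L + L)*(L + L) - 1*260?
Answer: 170455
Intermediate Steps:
S(L) = -260 + 4*L² (S(L) = (2*L)*(2*L) - 260 = 4*L² - 260 = -260 + 4*L²)
132299 + S(-98) = 132299 + (-260 + 4*(-98)²) = 132299 + (-260 + 4*9604) = 132299 + (-260 + 38416) = 132299 + 38156 = 170455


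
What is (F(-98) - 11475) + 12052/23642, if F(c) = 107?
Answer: -134375102/11821 ≈ -11367.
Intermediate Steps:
(F(-98) - 11475) + 12052/23642 = (107 - 11475) + 12052/23642 = -11368 + 12052*(1/23642) = -11368 + 6026/11821 = -134375102/11821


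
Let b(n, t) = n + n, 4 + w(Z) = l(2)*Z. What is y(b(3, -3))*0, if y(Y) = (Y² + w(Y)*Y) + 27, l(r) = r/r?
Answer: 0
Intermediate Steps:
l(r) = 1
w(Z) = -4 + Z (w(Z) = -4 + 1*Z = -4 + Z)
b(n, t) = 2*n
y(Y) = 27 + Y² + Y*(-4 + Y) (y(Y) = (Y² + (-4 + Y)*Y) + 27 = (Y² + Y*(-4 + Y)) + 27 = 27 + Y² + Y*(-4 + Y))
y(b(3, -3))*0 = (27 + (2*3)² + (2*3)*(-4 + 2*3))*0 = (27 + 6² + 6*(-4 + 6))*0 = (27 + 36 + 6*2)*0 = (27 + 36 + 12)*0 = 75*0 = 0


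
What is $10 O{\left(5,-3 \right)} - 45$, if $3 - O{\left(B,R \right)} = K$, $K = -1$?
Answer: $-5$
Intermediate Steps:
$O{\left(B,R \right)} = 4$ ($O{\left(B,R \right)} = 3 - -1 = 3 + 1 = 4$)
$10 O{\left(5,-3 \right)} - 45 = 10 \cdot 4 - 45 = 40 - 45 = -5$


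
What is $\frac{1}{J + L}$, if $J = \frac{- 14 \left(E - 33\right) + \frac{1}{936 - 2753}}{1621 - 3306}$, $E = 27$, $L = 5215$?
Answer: $\frac{3061645}{15966326048} \approx 0.00019176$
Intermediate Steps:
$J = - \frac{152627}{3061645}$ ($J = \frac{- 14 \left(27 - 33\right) + \frac{1}{936 - 2753}}{1621 - 3306} = \frac{\left(-14\right) \left(-6\right) + \frac{1}{-1817}}{-1685} = \left(84 - \frac{1}{1817}\right) \left(- \frac{1}{1685}\right) = \frac{152627}{1817} \left(- \frac{1}{1685}\right) = - \frac{152627}{3061645} \approx -0.049851$)
$\frac{1}{J + L} = \frac{1}{- \frac{152627}{3061645} + 5215} = \frac{1}{\frac{15966326048}{3061645}} = \frac{3061645}{15966326048}$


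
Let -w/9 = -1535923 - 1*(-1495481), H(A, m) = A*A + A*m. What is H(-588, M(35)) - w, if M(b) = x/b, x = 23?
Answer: -93102/5 ≈ -18620.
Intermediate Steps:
M(b) = 23/b
H(A, m) = A² + A*m
w = 363978 (w = -9*(-1535923 - 1*(-1495481)) = -9*(-1535923 + 1495481) = -9*(-40442) = 363978)
H(-588, M(35)) - w = -588*(-588 + 23/35) - 1*363978 = -588*(-588 + 23*(1/35)) - 363978 = -588*(-588 + 23/35) - 363978 = -588*(-20557/35) - 363978 = 1726788/5 - 363978 = -93102/5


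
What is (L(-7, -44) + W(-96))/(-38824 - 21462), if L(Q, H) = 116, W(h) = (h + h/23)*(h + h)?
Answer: -222518/693289 ≈ -0.32096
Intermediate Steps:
W(h) = 48*h²/23 (W(h) = (h + h*(1/23))*(2*h) = (h + h/23)*(2*h) = (24*h/23)*(2*h) = 48*h²/23)
(L(-7, -44) + W(-96))/(-38824 - 21462) = (116 + (48/23)*(-96)²)/(-38824 - 21462) = (116 + (48/23)*9216)/(-60286) = (116 + 442368/23)*(-1/60286) = (445036/23)*(-1/60286) = -222518/693289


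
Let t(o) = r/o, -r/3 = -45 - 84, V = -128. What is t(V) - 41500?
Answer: -5312387/128 ≈ -41503.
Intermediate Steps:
r = 387 (r = -3*(-45 - 84) = -3*(-129) = 387)
t(o) = 387/o
t(V) - 41500 = 387/(-128) - 41500 = 387*(-1/128) - 41500 = -387/128 - 41500 = -5312387/128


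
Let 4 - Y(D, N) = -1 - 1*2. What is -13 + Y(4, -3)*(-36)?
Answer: -265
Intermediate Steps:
Y(D, N) = 7 (Y(D, N) = 4 - (-1 - 1*2) = 4 - (-1 - 2) = 4 - 1*(-3) = 4 + 3 = 7)
-13 + Y(4, -3)*(-36) = -13 + 7*(-36) = -13 - 252 = -265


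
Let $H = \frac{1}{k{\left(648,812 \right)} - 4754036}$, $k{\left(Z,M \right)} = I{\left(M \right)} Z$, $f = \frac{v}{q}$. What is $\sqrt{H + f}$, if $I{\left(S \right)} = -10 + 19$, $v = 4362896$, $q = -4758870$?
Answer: $\frac{i \sqrt{29256175868619972015874995}}{5649021392370} \approx 0.95749 i$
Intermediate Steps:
$I{\left(S \right)} = 9$
$f = - \frac{2181448}{2379435}$ ($f = \frac{4362896}{-4758870} = 4362896 \left(- \frac{1}{4758870}\right) = - \frac{2181448}{2379435} \approx -0.91679$)
$k{\left(Z,M \right)} = 9 Z$
$H = - \frac{1}{4748204}$ ($H = \frac{1}{9 \cdot 648 - 4754036} = \frac{1}{5832 - 4754036} = \frac{1}{-4748204} = - \frac{1}{4748204} \approx -2.1061 \cdot 10^{-7}$)
$\sqrt{H + f} = \sqrt{- \frac{1}{4748204} - \frac{2181448}{2379435}} = \sqrt{- \frac{10357962498827}{11298042784740}} = \frac{i \sqrt{29256175868619972015874995}}{5649021392370}$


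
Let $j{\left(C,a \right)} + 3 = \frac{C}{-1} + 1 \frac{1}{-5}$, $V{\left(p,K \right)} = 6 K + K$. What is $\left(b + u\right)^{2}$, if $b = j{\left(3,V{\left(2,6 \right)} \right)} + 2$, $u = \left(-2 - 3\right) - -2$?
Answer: $\frac{1296}{25} \approx 51.84$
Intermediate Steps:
$V{\left(p,K \right)} = 7 K$
$j{\left(C,a \right)} = - \frac{16}{5} - C$ ($j{\left(C,a \right)} = -3 + \left(\frac{C}{-1} + 1 \frac{1}{-5}\right) = -3 + \left(C \left(-1\right) + 1 \left(- \frac{1}{5}\right)\right) = -3 - \left(\frac{1}{5} + C\right) = - \frac{16}{5} - C$)
$u = -3$ ($u = -5 + 2 = -3$)
$b = - \frac{21}{5}$ ($b = \left(- \frac{16}{5} - 3\right) + 2 = - \frac{31}{5} + 2 = - \frac{21}{5} \approx -4.2$)
$\left(b + u\right)^{2} = \left(- \frac{21}{5} - 3\right)^{2} = \left(- \frac{36}{5}\right)^{2} = \frac{1296}{25}$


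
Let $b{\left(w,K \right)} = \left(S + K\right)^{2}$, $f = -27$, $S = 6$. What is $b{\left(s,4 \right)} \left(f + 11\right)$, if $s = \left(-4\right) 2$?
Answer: $-1600$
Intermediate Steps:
$s = -8$
$b{\left(w,K \right)} = \left(6 + K\right)^{2}$
$b{\left(s,4 \right)} \left(f + 11\right) = \left(6 + 4\right)^{2} \left(-27 + 11\right) = 10^{2} \left(-16\right) = 100 \left(-16\right) = -1600$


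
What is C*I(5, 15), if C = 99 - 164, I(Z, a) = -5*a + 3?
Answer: 4680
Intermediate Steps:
I(Z, a) = 3 - 5*a
C = -65
C*I(5, 15) = -65*(3 - 5*15) = -65*(3 - 75) = -65*(-72) = 4680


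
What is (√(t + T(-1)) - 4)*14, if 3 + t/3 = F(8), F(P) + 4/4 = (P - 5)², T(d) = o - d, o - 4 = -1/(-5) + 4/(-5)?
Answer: -56 + 14*√485/5 ≈ 5.6636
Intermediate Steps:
o = 17/5 (o = 4 + (-1/(-5) + 4/(-5)) = 4 + (-1*(-⅕) + 4*(-⅕)) = 4 + (⅕ - ⅘) = 4 - ⅗ = 17/5 ≈ 3.4000)
T(d) = 17/5 - d
F(P) = -1 + (-5 + P)² (F(P) = -1 + (P - 5)² = -1 + (-5 + P)²)
t = 15 (t = -9 + 3*(-1 + (-5 + 8)²) = -9 + 3*(-1 + 3²) = -9 + 3*(-1 + 9) = -9 + 3*8 = -9 + 24 = 15)
(√(t + T(-1)) - 4)*14 = (√(15 + (17/5 - 1*(-1))) - 4)*14 = (√(15 + (17/5 + 1)) - 4)*14 = (√(15 + 22/5) - 4)*14 = (√(97/5) - 4)*14 = (√485/5 - 4)*14 = (-4 + √485/5)*14 = -56 + 14*√485/5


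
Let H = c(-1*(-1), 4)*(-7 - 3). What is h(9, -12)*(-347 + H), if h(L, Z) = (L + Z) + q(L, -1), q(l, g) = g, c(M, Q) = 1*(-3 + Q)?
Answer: 1428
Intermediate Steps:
c(M, Q) = -3 + Q
h(L, Z) = -1 + L + Z (h(L, Z) = (L + Z) - 1 = -1 + L + Z)
H = -10 (H = (-3 + 4)*(-7 - 3) = 1*(-10) = -10)
h(9, -12)*(-347 + H) = (-1 + 9 - 12)*(-347 - 10) = -4*(-357) = 1428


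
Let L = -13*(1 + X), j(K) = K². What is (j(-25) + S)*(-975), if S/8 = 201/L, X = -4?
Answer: -649575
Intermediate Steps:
L = 39 (L = -13*(1 - 4) = -13*(-3) = 39)
S = 536/13 (S = 8*(201/39) = 8*(201*(1/39)) = 8*(67/13) = 536/13 ≈ 41.231)
(j(-25) + S)*(-975) = ((-25)² + 536/13)*(-975) = (625 + 536/13)*(-975) = (8661/13)*(-975) = -649575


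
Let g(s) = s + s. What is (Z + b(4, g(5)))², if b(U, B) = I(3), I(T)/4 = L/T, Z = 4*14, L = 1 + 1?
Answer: 30976/9 ≈ 3441.8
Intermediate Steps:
L = 2
g(s) = 2*s
Z = 56
I(T) = 8/T (I(T) = 4*(2/T) = 8/T)
b(U, B) = 8/3
(Z + b(4, g(5)))² = (56 + 8/3)² = (176/3)² = 30976/9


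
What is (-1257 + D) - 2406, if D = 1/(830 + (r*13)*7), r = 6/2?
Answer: -4040288/1103 ≈ -3663.0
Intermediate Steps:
r = 3 (r = 6*(½) = 3)
D = 1/1103 (D = 1/(830 + (3*13)*7) = 1/(830 + 39*7) = 1/(830 + 273) = 1/1103 ≈ 0.00090662)
(-1257 + D) - 2406 = (-1257 + 1/1103) - 2406 = -1386470/1103 - 2406 = -4040288/1103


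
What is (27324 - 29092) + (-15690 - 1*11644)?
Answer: -29102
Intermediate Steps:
(27324 - 29092) + (-15690 - 1*11644) = -1768 + (-15690 - 11644) = -1768 - 27334 = -29102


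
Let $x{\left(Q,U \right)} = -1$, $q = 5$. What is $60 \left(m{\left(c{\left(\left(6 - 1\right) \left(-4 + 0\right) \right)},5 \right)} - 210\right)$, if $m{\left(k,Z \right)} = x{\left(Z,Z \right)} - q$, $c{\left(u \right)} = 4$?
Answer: $-12960$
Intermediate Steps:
$m{\left(k,Z \right)} = -6$ ($m{\left(k,Z \right)} = -1 - 5 = -6$)
$60 \left(m{\left(c{\left(\left(6 - 1\right) \left(-4 + 0\right) \right)},5 \right)} - 210\right) = 60 \left(-6 - 210\right) = 60 \left(-216\right) = -12960$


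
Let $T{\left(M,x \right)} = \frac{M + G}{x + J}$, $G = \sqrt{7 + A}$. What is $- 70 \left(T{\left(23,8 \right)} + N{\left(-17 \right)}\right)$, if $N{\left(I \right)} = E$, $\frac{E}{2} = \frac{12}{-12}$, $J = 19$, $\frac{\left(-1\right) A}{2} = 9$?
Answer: $\frac{2170}{27} - \frac{70 i \sqrt{11}}{27} \approx 80.37 - 8.5987 i$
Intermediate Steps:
$A = -18$ ($A = \left(-2\right) 9 = -18$)
$G = i \sqrt{11}$ ($G = \sqrt{7 - 18} = \sqrt{-11} = i \sqrt{11} \approx 3.3166 i$)
$T{\left(M,x \right)} = \frac{M + i \sqrt{11}}{19 + x}$ ($T{\left(M,x \right)} = \frac{M + i \sqrt{11}}{x + 19} = \frac{M + i \sqrt{11}}{19 + x}$)
$E = -2$ ($E = 2 \frac{12}{-12} = 2 \cdot 12 \left(- \frac{1}{12}\right) = 2 \left(-1\right) = -2$)
$N{\left(I \right)} = -2$
$- 70 \left(T{\left(23,8 \right)} + N{\left(-17 \right)}\right) = - 70 \left(\frac{23 + i \sqrt{11}}{19 + 8} - 2\right) = - 70 \left(\frac{23 + i \sqrt{11}}{27} - 2\right) = - 70 \left(\left(\frac{23}{27} + \frac{i \sqrt{11}}{27}\right) - 2\right) = - 70 \left(- \frac{31}{27} + \frac{i \sqrt{11}}{27}\right) = \frac{2170}{27} - \frac{70 i \sqrt{11}}{27}$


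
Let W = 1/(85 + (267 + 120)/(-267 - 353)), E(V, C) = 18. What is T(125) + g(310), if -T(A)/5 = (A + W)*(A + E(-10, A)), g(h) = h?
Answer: -4659700645/52313 ≈ -89074.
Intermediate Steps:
W = 620/52313 (W = 1/(85 + 387/(-620)) = 1/(85 + 387*(-1/620)) = 1/(85 - 387/620) = 1/(52313/620) = 620/52313 ≈ 0.011852)
T(A) = -5*(18 + A)*(620/52313 + A) (T(A) = -5*(A + 620/52313)*(A + 18) = -5*(620/52313 + A)*(18 + A) = -5*(18 + A)*(620/52313 + A))
T(125) + g(310) = (-55800/52313 - 5*125² - 4711270/52313*125) + 310 = (-55800/52313 - 5*15625 - 588908750/52313) + 310 = (-55800/52313 - 78125 - 588908750/52313) + 310 = -4675917675/52313 + 310 = -4659700645/52313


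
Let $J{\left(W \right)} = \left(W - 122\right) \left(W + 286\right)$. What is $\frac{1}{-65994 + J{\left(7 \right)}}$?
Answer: $- \frac{1}{99689} \approx -1.0031 \cdot 10^{-5}$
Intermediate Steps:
$J{\left(W \right)} = \left(-122 + W\right) \left(286 + W\right)$
$\frac{1}{-65994 + J{\left(7 \right)}} = \frac{1}{-65994 + \left(-34892 + 7^{2} + 164 \cdot 7\right)} = \frac{1}{-65994 + \left(-34892 + 49 + 1148\right)} = \frac{1}{-65994 - 33695} = \frac{1}{-99689} = - \frac{1}{99689}$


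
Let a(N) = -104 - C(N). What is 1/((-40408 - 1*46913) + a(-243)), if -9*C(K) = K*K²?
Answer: -1/1681748 ≈ -5.9462e-7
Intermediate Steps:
C(K) = -K³/9 (C(K) = -K*K²/9 = -K³/9)
a(N) = -104 + N³/9 (a(N) = -104 - (-1)*N³/9 = -104 + N³/9)
1/((-40408 - 1*46913) + a(-243)) = 1/((-40408 - 1*46913) + (-104 + (⅑)*(-243)³)) = 1/((-40408 - 46913) + (-104 + (⅑)*(-14348907))) = 1/(-87321 + (-104 - 1594323)) = 1/(-87321 - 1594427) = 1/(-1681748) = -1/1681748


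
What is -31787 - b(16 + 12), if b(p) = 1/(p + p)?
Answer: -1780073/56 ≈ -31787.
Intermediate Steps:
b(p) = 1/(2*p)
-31787 - b(16 + 12) = -31787 - 1/(2*(16 + 12)) = -31787 - 1/(2*28) = -31787 - 1*1/56 = -31787 - 1/56 = -1780073/56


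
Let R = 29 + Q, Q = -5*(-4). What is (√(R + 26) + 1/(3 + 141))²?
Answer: 1555201/20736 + 5*√3/72 ≈ 75.120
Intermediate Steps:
Q = 20
R = 49 (R = 29 + 20 = 49)
(√(R + 26) + 1/(3 + 141))² = (√(49 + 26) + 1/(3 + 141))² = (√75 + 1/144)² = (5*√3 + 1/144)² = (1/144 + 5*√3)²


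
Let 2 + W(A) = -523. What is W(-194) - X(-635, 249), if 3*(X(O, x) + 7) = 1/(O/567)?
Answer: -328741/635 ≈ -517.70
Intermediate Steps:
W(A) = -525 (W(A) = -2 - 523 = -525)
X(O, x) = -7 + 189/O (X(O, x) = -7 + 1/(3*((O/567))) = -7 + (567/O)/3 = -7 + 189/O)
W(-194) - X(-635, 249) = -525 - (-7 + 189/(-635)) = -525 - (-7 + 189*(-1/635)) = -525 - (-7 - 189/635) = -525 - 1*(-4634/635) = -525 + 4634/635 = -328741/635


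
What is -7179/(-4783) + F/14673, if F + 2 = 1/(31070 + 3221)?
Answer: 3611799057974/2406575265069 ≈ 1.5008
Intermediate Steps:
F = -68581/34291 (F = -2 + 1/(31070 + 3221) = -2 + 1/34291 = -68581/34291 ≈ -2.0000)
-7179/(-4783) + F/14673 = -7179/(-4783) - 68581/34291/14673 = -7179*(-1/4783) - 68581/34291*1/14673 = 7179/4783 - 68581/503151843 = 3611799057974/2406575265069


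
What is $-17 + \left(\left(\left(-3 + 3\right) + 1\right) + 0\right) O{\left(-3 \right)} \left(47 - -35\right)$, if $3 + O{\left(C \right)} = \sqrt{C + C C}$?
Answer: $-263 + 82 \sqrt{6} \approx -62.142$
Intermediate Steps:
$O{\left(C \right)} = -3 + \sqrt{C + C^{2}}$ ($O{\left(C \right)} = -3 + \sqrt{C + C C} = -3 + \sqrt{C + C^{2}}$)
$-17 + \left(\left(\left(-3 + 3\right) + 1\right) + 0\right) O{\left(-3 \right)} \left(47 - -35\right) = -17 + \left(\left(\left(-3 + 3\right) + 1\right) + 0\right) \left(-3 + \sqrt{- 3 \left(1 - 3\right)}\right) \left(47 - -35\right) = -17 + \left(\left(0 + 1\right) + 0\right) \left(-3 + \sqrt{\left(-3\right) \left(-2\right)}\right) \left(47 + 35\right) = -17 + \left(1 + 0\right) \left(-3 + \sqrt{6}\right) 82 = -17 + 1 \left(-3 + \sqrt{6}\right) 82 = -17 + \left(-3 + \sqrt{6}\right) 82 = -17 - \left(246 - 82 \sqrt{6}\right) = -263 + 82 \sqrt{6}$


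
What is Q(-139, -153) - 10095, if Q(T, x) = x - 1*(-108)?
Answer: -10140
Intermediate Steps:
Q(T, x) = 108 + x (Q(T, x) = x + 108 = 108 + x)
Q(-139, -153) - 10095 = (108 - 153) - 10095 = -45 - 10095 = -10140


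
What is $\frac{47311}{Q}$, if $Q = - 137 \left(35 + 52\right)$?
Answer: $- \frac{47311}{11919} \approx -3.9694$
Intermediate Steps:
$Q = -11919$ ($Q = \left(-137\right) 87 = -11919$)
$\frac{47311}{Q} = \frac{47311}{-11919} = 47311 \left(- \frac{1}{11919}\right) = - \frac{47311}{11919}$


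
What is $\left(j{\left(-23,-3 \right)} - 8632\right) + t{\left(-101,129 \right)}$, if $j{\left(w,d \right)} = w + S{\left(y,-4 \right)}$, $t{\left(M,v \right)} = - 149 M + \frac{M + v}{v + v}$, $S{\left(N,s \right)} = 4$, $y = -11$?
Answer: $\frac{825356}{129} \approx 6398.1$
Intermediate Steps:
$t{\left(M,v \right)} = - 149 M + \frac{M + v}{2 v}$
$j{\left(w,d \right)} = 4 + w$ ($j{\left(w,d \right)} = w + 4 = 4 + w$)
$\left(j{\left(-23,-3 \right)} - 8632\right) + t{\left(-101,129 \right)} = \left(\left(4 - 23\right) - 8632\right) + \frac{-101 - 129 \left(-1 + 298 \left(-101\right)\right)}{2 \cdot 129} = \left(-19 - 8632\right) + \frac{1}{2} \cdot \frac{1}{129} \left(-101 - 129 \left(-1 - 30098\right)\right) = -8651 + \frac{1}{2} \cdot \frac{1}{129} \left(-101 - 129 \left(-30099\right)\right) = -8651 + \frac{1}{2} \cdot \frac{1}{129} \left(-101 + 3882771\right) = -8651 + \frac{1}{2} \cdot \frac{1}{129} \cdot 3882670 = -8651 + \frac{1941335}{129} = \frac{825356}{129}$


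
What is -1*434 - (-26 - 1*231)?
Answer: -177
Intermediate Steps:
-1*434 - (-26 - 1*231) = -434 - (-26 - 231) = -434 - 1*(-257) = -434 + 257 = -177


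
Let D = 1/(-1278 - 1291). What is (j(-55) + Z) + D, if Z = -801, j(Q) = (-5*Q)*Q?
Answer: -40913895/2569 ≈ -15926.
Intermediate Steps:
j(Q) = -5*Q²
D = -1/2569 (D = 1/(-2569) = -1/2569 ≈ -0.00038926)
(j(-55) + Z) + D = (-5*(-55)² - 801) - 1/2569 = (-5*3025 - 801) - 1/2569 = (-15125 - 801) - 1/2569 = -15926 - 1/2569 = -40913895/2569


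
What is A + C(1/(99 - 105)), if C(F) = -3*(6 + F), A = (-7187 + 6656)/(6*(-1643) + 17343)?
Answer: -87679/4990 ≈ -17.571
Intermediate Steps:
A = -177/2495 (A = -531/(-9858 + 17343) = -531/7485 = -531*1/7485 = -177/2495 ≈ -0.070942)
C(F) = -18 - 3*F
A + C(1/(99 - 105)) = -177/2495 + (-18 - 3/(99 - 105)) = -177/2495 + (-18 - 3/(-6)) = -177/2495 + (-18 - 3*(-⅙)) = -177/2495 + (-18 + ½) = -177/2495 - 35/2 = -87679/4990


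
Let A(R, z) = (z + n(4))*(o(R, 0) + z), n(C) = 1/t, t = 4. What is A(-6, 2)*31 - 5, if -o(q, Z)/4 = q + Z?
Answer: 3617/2 ≈ 1808.5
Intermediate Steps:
n(C) = ¼ (n(C) = 1/4 = ¼)
o(q, Z) = -4*Z - 4*q (o(q, Z) = -4*(q + Z) = -4*(Z + q) = -4*Z - 4*q)
A(R, z) = (¼ + z)*(z - 4*R) (A(R, z) = (z + ¼)*((-4*0 - 4*R) + z) = (¼ + z)*((0 - 4*R) + z) = (¼ + z)*(-4*R + z) = (¼ + z)*(z - 4*R))
A(-6, 2)*31 - 5 = (2² - 1*(-6) + (¼)*2 - 4*(-6)*2)*31 - 5 = (4 + 6 + ½ + 48)*31 - 5 = (117/2)*31 - 5 = 3627/2 - 5 = 3617/2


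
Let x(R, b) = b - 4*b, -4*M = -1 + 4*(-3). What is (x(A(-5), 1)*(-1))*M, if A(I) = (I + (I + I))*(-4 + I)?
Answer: 39/4 ≈ 9.7500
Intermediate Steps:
A(I) = 3*I*(-4 + I) (A(I) = (I + 2*I)*(-4 + I) = (3*I)*(-4 + I) = 3*I*(-4 + I))
M = 13/4 (M = -(-1 + 4*(-3))/4 = -(-1 - 12)/4 = -¼*(-13) = 13/4 ≈ 3.2500)
x(R, b) = -3*b
(x(A(-5), 1)*(-1))*M = (-3*1*(-1))*(13/4) = -3*(-1)*(13/4) = 3*(13/4) = 39/4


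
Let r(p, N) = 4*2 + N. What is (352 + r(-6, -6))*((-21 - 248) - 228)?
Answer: -175938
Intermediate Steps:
r(p, N) = 8 + N
(352 + r(-6, -6))*((-21 - 248) - 228) = (352 + (8 - 6))*((-21 - 248) - 228) = (352 + 2)*(-269 - 228) = 354*(-497) = -175938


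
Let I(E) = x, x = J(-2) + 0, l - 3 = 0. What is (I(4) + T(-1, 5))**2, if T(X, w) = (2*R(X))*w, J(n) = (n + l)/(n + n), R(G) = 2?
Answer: 6241/16 ≈ 390.06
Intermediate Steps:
l = 3 (l = 3 + 0 = 3)
J(n) = (3 + n)/(2*n) (J(n) = (n + 3)/(n + n) = (3 + n)/((2*n)) = (3 + n)*(1/(2*n)) = (3 + n)/(2*n))
x = -1/4 (x = (1/2)*(3 - 2)/(-2) + 0 = (1/2)*(-1/2)*1 + 0 = -1/4 + 0 = -1/4 ≈ -0.25000)
I(E) = -1/4
T(X, w) = 4*w (T(X, w) = (2*2)*w = 4*w)
(I(4) + T(-1, 5))**2 = (-1/4 + 4*5)**2 = (-1/4 + 20)**2 = (79/4)**2 = 6241/16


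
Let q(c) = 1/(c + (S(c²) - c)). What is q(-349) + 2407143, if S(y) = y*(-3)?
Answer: 879577273628/365403 ≈ 2.4071e+6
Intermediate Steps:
S(y) = -3*y
q(c) = -1/(3*c²) (q(c) = 1/(c + (-3*c² - c)) = 1/(c + (-c - 3*c²)) = 1/(-3*c²) = -1/(3*c²))
q(-349) + 2407143 = -⅓/(-349)² + 2407143 = -⅓*1/121801 + 2407143 = -1/365403 + 2407143 = 879577273628/365403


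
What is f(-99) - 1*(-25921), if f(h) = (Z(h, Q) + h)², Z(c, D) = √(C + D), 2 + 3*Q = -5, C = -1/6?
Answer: 71439/2 - 99*I*√10 ≈ 35720.0 - 313.07*I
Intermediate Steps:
C = -⅙ (C = -1*⅙ = -⅙ ≈ -0.16667)
Q = -7/3 (Q = -⅔ + (⅓)*(-5) = -⅔ - 5/3 = -7/3 ≈ -2.3333)
Z(c, D) = √(-⅙ + D)
f(h) = (h + I*√10/2)² (f(h) = (√(-6 + 36*(-7/3))/6 + h)² = (√(-6 - 84)/6 + h)² = (√(-90)/6 + h)² = ((3*I*√10)/6 + h)² = (I*√10/2 + h)² = (h + I*√10/2)²)
f(-99) - 1*(-25921) = (2*(-99) + I*√10)²/4 - 1*(-25921) = (-198 + I*√10)²/4 + 25921 = 25921 + (-198 + I*√10)²/4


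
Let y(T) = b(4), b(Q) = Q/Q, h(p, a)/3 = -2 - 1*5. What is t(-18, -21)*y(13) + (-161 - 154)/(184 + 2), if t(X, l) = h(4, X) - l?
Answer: -105/62 ≈ -1.6935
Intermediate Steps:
h(p, a) = -21 (h(p, a) = 3*(-2 - 1*5) = 3*(-2 - 5) = 3*(-7) = -21)
t(X, l) = -21 - l
b(Q) = 1
y(T) = 1
t(-18, -21)*y(13) + (-161 - 154)/(184 + 2) = (-21 - 1*(-21))*1 + (-161 - 154)/(184 + 2) = (-21 + 21)*1 - 315/186 = 0*1 - 315*1/186 = 0 - 105/62 = -105/62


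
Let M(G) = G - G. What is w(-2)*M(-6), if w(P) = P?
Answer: 0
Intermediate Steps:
M(G) = 0
w(-2)*M(-6) = -2*0 = 0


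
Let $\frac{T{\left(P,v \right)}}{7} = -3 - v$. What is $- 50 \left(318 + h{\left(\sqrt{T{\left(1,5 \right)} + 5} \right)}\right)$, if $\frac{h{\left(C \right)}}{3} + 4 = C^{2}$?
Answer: $-7650$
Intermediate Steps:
$T{\left(P,v \right)} = -21 - 7 v$ ($T{\left(P,v \right)} = 7 \left(-3 - v\right) = -21 - 7 v$)
$h{\left(C \right)} = -12 + 3 C^{2}$
$- 50 \left(318 + h{\left(\sqrt{T{\left(1,5 \right)} + 5} \right)}\right) = - 50 \left(318 + \left(-12 + 3 \left(\sqrt{\left(-21 - 35\right) + 5}\right)^{2}\right)\right) = - 50 \left(318 + \left(-12 + 3 \left(\sqrt{-56 + 5}\right)^{2}\right)\right) = - 50 \left(318 + \left(-12 + 3 \left(\sqrt{-51}\right)^{2}\right)\right) = - 50 \left(318 + \left(-12 + 3 \left(i \sqrt{51}\right)^{2}\right)\right) = - 50 \left(318 + \left(-12 + 3 \left(-51\right)\right)\right) = - 50 \left(318 - 165\right) = \left(-50\right) 153 = -7650$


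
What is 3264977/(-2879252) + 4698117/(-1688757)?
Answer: -6346938510691/1620785656588 ≈ -3.9160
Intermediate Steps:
3264977/(-2879252) + 4698117/(-1688757) = 3264977*(-1/2879252) + 4698117*(-1/1688757) = -3264977/2879252 - 1566039/562919 = -6346938510691/1620785656588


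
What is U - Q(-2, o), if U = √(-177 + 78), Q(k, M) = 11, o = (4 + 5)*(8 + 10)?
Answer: -11 + 3*I*√11 ≈ -11.0 + 9.9499*I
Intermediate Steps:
o = 162 (o = 9*18 = 162)
U = 3*I*√11 (U = √(-99) = 3*I*√11 ≈ 9.9499*I)
U - Q(-2, o) = 3*I*√11 - 1*11 = 3*I*√11 - 11 = -11 + 3*I*√11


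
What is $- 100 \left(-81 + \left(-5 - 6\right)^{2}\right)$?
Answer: $-4000$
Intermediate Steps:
$- 100 \left(-81 + \left(-5 - 6\right)^{2}\right) = - 100 \left(-81 + \left(-11\right)^{2}\right) = - 100 \left(-81 + 121\right) = \left(-100\right) 40 = -4000$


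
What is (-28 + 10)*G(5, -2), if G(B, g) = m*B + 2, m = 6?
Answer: -576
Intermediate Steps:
G(B, g) = 2 + 6*B (G(B, g) = 6*B + 2 = 2 + 6*B)
(-28 + 10)*G(5, -2) = (-28 + 10)*(2 + 6*5) = -18*(2 + 30) = -18*32 = -576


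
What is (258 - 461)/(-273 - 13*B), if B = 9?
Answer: 203/390 ≈ 0.52051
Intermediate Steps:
(258 - 461)/(-273 - 13*B) = (258 - 461)/(-273 - 13*9) = -203/(-273 - 117) = -203/(-390) = -203*(-1/390) = 203/390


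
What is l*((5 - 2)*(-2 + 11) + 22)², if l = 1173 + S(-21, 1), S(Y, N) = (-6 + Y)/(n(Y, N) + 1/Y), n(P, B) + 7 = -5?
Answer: 713903736/253 ≈ 2.8218e+6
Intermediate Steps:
n(P, B) = -12 (n(P, B) = -7 - 5 = -12)
S(Y, N) = (-6 + Y)/(-12 + 1/Y)
l = 297336/253 (l = 1173 - 21*(-6 - 21)/(1 - 12*(-21)) = 1173 - 21*(-27)/(1 + 252) = 1173 - 21*(-27)/253 = 1173 - 21*1/253*(-27) = 1173 + 567/253 = 297336/253 ≈ 1175.2)
l*((5 - 2)*(-2 + 11) + 22)² = 297336*((5 - 2)*(-2 + 11) + 22)²/253 = 297336*(3*9 + 22)²/253 = 297336*(27 + 22)²/253 = (297336/253)*49² = (297336/253)*2401 = 713903736/253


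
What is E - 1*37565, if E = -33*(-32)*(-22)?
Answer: -60797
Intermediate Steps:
E = -23232 (E = 1056*(-22) = -23232)
E - 1*37565 = -23232 - 1*37565 = -23232 - 37565 = -60797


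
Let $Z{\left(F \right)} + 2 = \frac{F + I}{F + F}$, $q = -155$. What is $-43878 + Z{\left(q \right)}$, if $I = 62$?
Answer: $- \frac{438797}{10} \approx -43880.0$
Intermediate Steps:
$Z{\left(F \right)} = -2 + \frac{62 + F}{2 F}$ ($Z{\left(F \right)} = -2 + \frac{F + 62}{F + F} = -2 + \frac{62 + F}{2 F}$)
$-43878 + Z{\left(q \right)} = -43878 - \left(\frac{3}{2} - \frac{31}{-155}\right) = -43878 + \left(- \frac{3}{2} + 31 \left(- \frac{1}{155}\right)\right) = -43878 - \frac{17}{10} = - \frac{438797}{10}$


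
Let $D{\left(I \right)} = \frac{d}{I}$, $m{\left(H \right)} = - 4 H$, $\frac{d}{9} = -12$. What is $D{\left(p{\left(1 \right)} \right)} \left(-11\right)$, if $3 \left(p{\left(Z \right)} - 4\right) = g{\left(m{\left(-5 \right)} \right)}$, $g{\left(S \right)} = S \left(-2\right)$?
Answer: $- \frac{891}{7} \approx -127.29$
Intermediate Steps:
$d = -108$ ($d = 9 \left(-12\right) = -108$)
$g{\left(S \right)} = - 2 S$
$p{\left(Z \right)} = - \frac{28}{3}$ ($p{\left(Z \right)} = 4 + \frac{\left(-2\right) \left(\left(-4\right) \left(-5\right)\right)}{3} = 4 + \frac{\left(-2\right) 20}{3} = 4 + \frac{1}{3} \left(-40\right) = 4 - \frac{40}{3} = - \frac{28}{3}$)
$D{\left(I \right)} = - \frac{108}{I}$
$D{\left(p{\left(1 \right)} \right)} \left(-11\right) = - \frac{108}{- \frac{28}{3}} \left(-11\right) = \left(-108\right) \left(- \frac{3}{28}\right) \left(-11\right) = \frac{81}{7} \left(-11\right) = - \frac{891}{7}$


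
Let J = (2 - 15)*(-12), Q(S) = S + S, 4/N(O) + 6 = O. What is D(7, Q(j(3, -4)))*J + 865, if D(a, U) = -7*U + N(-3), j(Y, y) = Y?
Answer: -17269/3 ≈ -5756.3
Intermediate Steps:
N(O) = 4/(-6 + O)
Q(S) = 2*S
J = 156 (J = -13*(-12) = 156)
D(a, U) = -4/9 - 7*U (D(a, U) = -7*U + 4/(-6 - 3) = -7*U + 4/(-9) = -7*U + 4*(-1/9) = -7*U - 4/9 = -4/9 - 7*U)
D(7, Q(j(3, -4)))*J + 865 = (-4/9 - 14*3)*156 + 865 = (-4/9 - 7*6)*156 + 865 = (-4/9 - 42)*156 + 865 = -382/9*156 + 865 = -19864/3 + 865 = -17269/3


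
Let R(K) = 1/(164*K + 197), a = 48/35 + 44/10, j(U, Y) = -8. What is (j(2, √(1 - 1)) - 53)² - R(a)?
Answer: 148925548/40023 ≈ 3721.0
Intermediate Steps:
a = 202/35 (a = 48*(1/35) + 44*(⅒) = 48/35 + 22/5 = 202/35 ≈ 5.7714)
R(K) = 1/(197 + 164*K)
(j(2, √(1 - 1)) - 53)² - R(a) = (-8 - 53)² - 1/(197 + 164*(202/35)) = (-61)² - 1/(197 + 33128/35) = 3721 - 1/40023/35 = 3721 - 1*35/40023 = 3721 - 35/40023 = 148925548/40023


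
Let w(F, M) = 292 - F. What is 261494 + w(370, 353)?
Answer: 261416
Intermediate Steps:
261494 + w(370, 353) = 261494 + (292 - 1*370) = 261494 + (292 - 370) = 261494 - 78 = 261416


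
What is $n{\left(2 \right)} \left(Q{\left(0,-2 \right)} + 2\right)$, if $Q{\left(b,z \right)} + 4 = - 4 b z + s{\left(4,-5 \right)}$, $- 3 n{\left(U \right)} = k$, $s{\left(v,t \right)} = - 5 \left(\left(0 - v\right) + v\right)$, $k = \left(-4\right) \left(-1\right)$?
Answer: $\frac{8}{3} \approx 2.6667$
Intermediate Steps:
$k = 4$
$s{\left(v,t \right)} = 0$ ($s{\left(v,t \right)} = - 5 \left(- v + v\right) = \left(-5\right) 0 = 0$)
$n{\left(U \right)} = - \frac{4}{3}$ ($n{\left(U \right)} = \left(- \frac{1}{3}\right) 4 = - \frac{4}{3}$)
$Q{\left(b,z \right)} = -4 - 4 b z$ ($Q{\left(b,z \right)} = -4 + \left(- 4 b z + 0\right) = -4 - 4 b z$)
$n{\left(2 \right)} \left(Q{\left(0,-2 \right)} + 2\right) = - \frac{4 \left(\left(-4 - 0 \left(-2\right)\right) + 2\right)}{3} = - \frac{4 \left(\left(-4 + 0\right) + 2\right)}{3} = - \frac{4 \left(-4 + 2\right)}{3} = \left(- \frac{4}{3}\right) \left(-2\right) = \frac{8}{3}$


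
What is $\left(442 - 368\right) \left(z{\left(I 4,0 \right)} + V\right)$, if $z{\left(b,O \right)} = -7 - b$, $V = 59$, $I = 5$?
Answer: $2368$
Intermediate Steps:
$\left(442 - 368\right) \left(z{\left(I 4,0 \right)} + V\right) = \left(442 - 368\right) \left(\left(-7 - 5 \cdot 4\right) + 59\right) = 74 \left(\left(-7 - 20\right) + 59\right) = 74 \left(-27 + 59\right) = 74 \cdot 32 = 2368$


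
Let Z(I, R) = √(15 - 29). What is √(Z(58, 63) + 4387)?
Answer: √(4387 + I*√14) ≈ 66.234 + 0.0282*I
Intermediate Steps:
Z(I, R) = I*√14 (Z(I, R) = √(-14) = I*√14)
√(Z(58, 63) + 4387) = √(I*√14 + 4387) = √(4387 + I*√14)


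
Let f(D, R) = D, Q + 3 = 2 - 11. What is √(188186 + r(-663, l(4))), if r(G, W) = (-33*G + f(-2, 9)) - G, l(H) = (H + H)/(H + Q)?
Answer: 3*√23414 ≈ 459.05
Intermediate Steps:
Q = -12 (Q = -3 + (2 - 11) = -3 - 9 = -12)
l(H) = 2*H/(-12 + H) (l(H) = (H + H)/(H - 12) = (2*H)/(-12 + H) = 2*H/(-12 + H))
r(G, W) = -2 - 34*G (r(G, W) = (-33*G - 2) - G = (-2 - 33*G) - G = -2 - 34*G)
√(188186 + r(-663, l(4))) = √(188186 + (-2 - 34*(-663))) = √(188186 + (-2 + 22542)) = √(188186 + 22540) = √210726 = 3*√23414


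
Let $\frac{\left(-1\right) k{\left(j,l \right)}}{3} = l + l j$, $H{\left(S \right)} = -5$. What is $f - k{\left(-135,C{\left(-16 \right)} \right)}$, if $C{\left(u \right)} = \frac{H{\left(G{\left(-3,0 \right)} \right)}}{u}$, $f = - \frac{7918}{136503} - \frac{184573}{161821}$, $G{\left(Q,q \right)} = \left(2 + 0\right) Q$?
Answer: $- \frac{22411305757991}{176712415704} \approx -126.82$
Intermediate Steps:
$G{\left(Q,q \right)} = 2 Q$
$f = - \frac{26476066897}{22089051963}$ ($f = \left(-7918\right) \frac{1}{136503} - \frac{184573}{161821} = - \frac{7918}{136503} - \frac{184573}{161821} = - \frac{26476066897}{22089051963} \approx -1.1986$)
$C{\left(u \right)} = - \frac{5}{u}$
$k{\left(j,l \right)} = - 3 l - 3 j l$ ($k{\left(j,l \right)} = - 3 \left(l + l j\right) = - 3 \left(l + j l\right) = - 3 l - 3 j l$)
$f - k{\left(-135,C{\left(-16 \right)} \right)} = - \frac{26476066897}{22089051963} - - 3 \left(- \frac{5}{-16}\right) \left(1 - 135\right) = - \frac{26476066897}{22089051963} - \left(-3\right) \left(\left(-5\right) \left(- \frac{1}{16}\right)\right) \left(-134\right) = - \frac{26476066897}{22089051963} - \left(-3\right) \frac{5}{16} \left(-134\right) = - \frac{26476066897}{22089051963} - \frac{1005}{8} = - \frac{22411305757991}{176712415704}$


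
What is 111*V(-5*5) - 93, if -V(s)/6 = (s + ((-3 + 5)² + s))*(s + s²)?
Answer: 18381507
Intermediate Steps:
V(s) = -6*(4 + 2*s)*(s + s²) (V(s) = -6*(s + ((-3 + 5)² + s))*(s + s²) = -6*(s + (2² + s))*(s + s²) = -6*(s + (4 + s))*(s + s²) = -6*(4 + 2*s)*(s + s²))
111*V(-5*5) - 93 = 111*(-12*(-5*5)*(2 + (-5*5)² + 3*(-5*5))) - 93 = 111*(-12*(-25)*(2 + (-25)² + 3*(-25))) - 93 = 111*(-12*(-25)*(2 + 625 - 75)) - 93 = 111*(-12*(-25)*552) - 93 = 111*165600 - 93 = 18381600 - 93 = 18381507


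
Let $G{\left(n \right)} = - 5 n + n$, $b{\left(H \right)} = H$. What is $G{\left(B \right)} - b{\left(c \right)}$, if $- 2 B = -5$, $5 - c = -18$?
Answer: $-33$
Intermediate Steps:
$c = 23$ ($c = 5 - -18 = 5 + 18 = 23$)
$B = \frac{5}{2}$ ($B = \left(- \frac{1}{2}\right) \left(-5\right) = \frac{5}{2} \approx 2.5$)
$G{\left(n \right)} = - 4 n$
$G{\left(B \right)} - b{\left(c \right)} = \left(-4\right) \frac{5}{2} - 23 = -10 - 23 = -33$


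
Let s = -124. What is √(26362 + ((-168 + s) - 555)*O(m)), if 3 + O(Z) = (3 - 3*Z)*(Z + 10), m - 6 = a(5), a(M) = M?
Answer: √562513 ≈ 750.01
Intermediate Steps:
m = 11 (m = 6 + 5 = 11)
O(Z) = -3 + (3 - 3*Z)*(10 + Z) (O(Z) = -3 + (3 - 3*Z)*(Z + 10) = -3 + (3 - 3*Z)*(10 + Z))
√(26362 + ((-168 + s) - 555)*O(m)) = √(26362 + ((-168 - 124) - 555)*(27 - 27*11 - 3*11²)) = √(26362 + (-292 - 555)*(27 - 297 - 3*121)) = √(26362 - 847*(27 - 297 - 363)) = √(26362 - 847*(-633)) = √(26362 + 536151) = √562513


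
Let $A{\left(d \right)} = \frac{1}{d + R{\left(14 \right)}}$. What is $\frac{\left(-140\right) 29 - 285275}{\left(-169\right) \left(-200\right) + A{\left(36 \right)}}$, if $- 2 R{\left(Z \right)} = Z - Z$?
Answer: $- \frac{10416060}{1216801} \approx -8.5602$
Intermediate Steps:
$R{\left(Z \right)} = 0$ ($R{\left(Z \right)} = - \frac{Z - Z}{2} = \left(- \frac{1}{2}\right) 0 = 0$)
$A{\left(d \right)} = \frac{1}{d}$ ($A{\left(d \right)} = \frac{1}{d + 0} = \frac{1}{d}$)
$\frac{\left(-140\right) 29 - 285275}{\left(-169\right) \left(-200\right) + A{\left(36 \right)}} = \frac{\left(-140\right) 29 - 285275}{\left(-169\right) \left(-200\right) + \frac{1}{36}} = \frac{-4060 - 285275}{33800 + \frac{1}{36}} = - \frac{289335}{\frac{1216801}{36}} = \left(-289335\right) \frac{36}{1216801} = - \frac{10416060}{1216801}$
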